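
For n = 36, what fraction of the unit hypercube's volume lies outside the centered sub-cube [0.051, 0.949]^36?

1 - (1 - 2·0.051)^36 = 1 - 0.898^36 ≈ 0.979206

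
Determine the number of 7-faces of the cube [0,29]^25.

f_7(25-cube) = (25 choose 7) · 2^18 = 126012620800.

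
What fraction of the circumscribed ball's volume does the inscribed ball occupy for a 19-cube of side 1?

The radii are 1/2 and 1√19/2, so the volume ratio is (1/√19)^19 = 19^{-19/2} ≈ 7.10953e-13.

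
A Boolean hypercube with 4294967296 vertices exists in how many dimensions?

2^n = 4294967296 ⇒ n = log_2(4294967296) = 32.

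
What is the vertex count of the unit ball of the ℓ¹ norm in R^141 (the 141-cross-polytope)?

The 141-dimensional cross-polytope has 2n = 2·141 = 282 vertices.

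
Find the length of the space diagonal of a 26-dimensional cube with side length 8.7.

||(8.7,8.7,...,8.7)|| = √(26)·8.7 ≈ 44.3615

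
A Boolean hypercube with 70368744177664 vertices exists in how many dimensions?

Since 2^n = 70368744177664, we have n = 46.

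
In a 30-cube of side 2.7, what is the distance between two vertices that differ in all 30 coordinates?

||(2.7,2.7,...,2.7)|| = √(30)·2.7 ≈ 14.7885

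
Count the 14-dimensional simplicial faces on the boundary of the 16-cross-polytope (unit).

Number of 14-faces = 2^(14+1) · C(16,14+1) = 32768 · 16 = 524288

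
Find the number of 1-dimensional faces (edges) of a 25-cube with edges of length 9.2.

Each of the 2^25 = 33554432 vertices has degree 25; total edges = 25·2^25/2 = 419430400.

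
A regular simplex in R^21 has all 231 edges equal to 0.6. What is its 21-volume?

For a regular n-simplex with edge a, V = (a^n / n!)·√((n+1)/2^n). With a=0.6, n=21: V ≈ 1.39068e-27.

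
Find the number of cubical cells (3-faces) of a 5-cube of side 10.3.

f_3(5-cube) = (5 choose 3) · 2^2 = 40.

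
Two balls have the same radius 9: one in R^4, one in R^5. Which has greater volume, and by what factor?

V_4(9) ≈ 32377.2, V_5(9) ≈ 310821. The 5-ball is larger by a factor of 9.6.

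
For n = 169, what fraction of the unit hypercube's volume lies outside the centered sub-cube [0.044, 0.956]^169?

The inner cube has side 1-2·0.044 = 0.912 and volume (0.912)^169 ≈ 1.734e-07, so the shell holds 0.9999998266 of the volume.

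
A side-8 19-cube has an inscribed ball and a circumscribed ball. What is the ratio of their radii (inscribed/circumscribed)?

For an n-cube of any side s, the inradius is s/2 and the circumradius is s√n/2, so the ratio is 1/√19 ≈ 0.229416.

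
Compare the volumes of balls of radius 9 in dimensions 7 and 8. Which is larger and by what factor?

V_7(9) ≈ 2.25984e+07, V_8(9) ≈ 1.74714e+08. The 8-ball is larger by a factor of 7.731.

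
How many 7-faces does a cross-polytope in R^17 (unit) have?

Number of 7-faces = 2^(7+1) · C(17,7+1) = 256 · 24310 = 6223360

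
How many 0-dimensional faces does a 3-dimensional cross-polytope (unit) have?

Number of 0-faces = 2^(0+1) · C(3,0+1) = 2 · 3 = 6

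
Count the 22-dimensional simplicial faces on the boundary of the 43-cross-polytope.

Each 22-face is the convex hull of 23 vertices, one chosen as ±e_i from each of 23 distinct axes: 2^23·C(43,23) = 8057819334715637760.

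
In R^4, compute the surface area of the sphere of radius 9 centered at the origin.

|∂B_4(9)| = 1458·π^2 ≈ 14389.9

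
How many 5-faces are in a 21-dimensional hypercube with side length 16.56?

An n-cube has C(n,k)·2^(n-k) k-faces. Here C(21,5)·2^16 = 20349·65536 = 1333592064.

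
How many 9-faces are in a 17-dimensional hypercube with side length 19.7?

Choose 9 of 17 axes to span the face (C(17,9) = 24310 ways), then fix each of the remaining 8 coordinates at one of its two extreme values (2^8 = 256 ways): 24310·256 = 6223360.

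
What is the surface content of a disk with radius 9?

The surface area of an n-ball is 2π^(n/2) r^(n-1) / Γ(n/2). For n=2, r=9: 2πr = 2π·9 ≈ 56.5487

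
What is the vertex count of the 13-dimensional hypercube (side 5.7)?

Number of vertices = 2^13 = 8192.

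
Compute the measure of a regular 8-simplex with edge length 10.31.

V_8 = √(9) · 10.31^8 / (8! · 2^(8/2)) ≈ 593.677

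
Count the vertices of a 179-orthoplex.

The vertices are ±e_1, ..., ±e_179, so there are 2·179 = 358.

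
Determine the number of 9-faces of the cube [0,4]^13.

An n-cube has C(n,k)·2^(n-k) k-faces. Here C(13,9)·2^4 = 715·16 = 11440.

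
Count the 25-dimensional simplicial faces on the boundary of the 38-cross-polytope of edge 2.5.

An n-cross-polytope has 2^(k+1)·C(n,k+1) k-faces. Here 2^26·C(38,26) = 67108864·2707475148 = 181695581490511872.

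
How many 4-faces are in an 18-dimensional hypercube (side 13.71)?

An n-cube has C(n,k)·2^(n-k) k-faces. Here C(18,4)·2^14 = 3060·16384 = 50135040.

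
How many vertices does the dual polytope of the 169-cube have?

Number of vertices = 2n = 338.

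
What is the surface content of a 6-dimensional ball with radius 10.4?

|∂B_6(10.4)| ≈ 3.77239e+06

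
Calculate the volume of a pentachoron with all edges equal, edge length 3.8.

For a regular n-simplex with edge a, V = (a^n / n!)·√((n+1)/2^n). With a=3.8, n=4: V ≈ 4.85678.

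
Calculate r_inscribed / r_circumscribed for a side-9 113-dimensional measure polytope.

r_in / r_out = (9/2) / (9√113/2) = 1/√113 ≈ 0.0940721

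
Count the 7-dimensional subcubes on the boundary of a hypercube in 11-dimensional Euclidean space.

Number of 7-faces = C(11,7) · 2^(11-7) = 330 · 16 = 5280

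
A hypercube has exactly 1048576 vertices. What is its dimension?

The n-cube has 2^n vertices, and 1048576 = 2^20, so n = 20.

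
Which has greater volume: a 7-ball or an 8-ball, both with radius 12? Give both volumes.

V_7(12) ≈ 1.69297e+08. V_8(12) ≈ 1.74517e+09. The 8-ball is larger.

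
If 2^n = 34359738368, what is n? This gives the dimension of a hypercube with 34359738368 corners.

2^n = 34359738368 ⇒ n = log_2(34359738368) = 35.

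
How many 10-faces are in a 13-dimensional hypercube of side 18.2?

Choose 10 of 13 axes to span the face (C(13,10) = 286 ways), then fix each of the remaining 3 coordinates at one of its two extreme values (2^3 = 8 ways): 286·8 = 2288.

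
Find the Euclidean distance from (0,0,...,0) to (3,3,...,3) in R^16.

The space diagonal of an n-cube of side s is s√n. Here 3·√16 = 12.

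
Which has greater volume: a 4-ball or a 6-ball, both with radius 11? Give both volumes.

V_4(11) ≈ 72250.4. V_6(11) ≈ 9.15492e+06. The 6-ball is larger.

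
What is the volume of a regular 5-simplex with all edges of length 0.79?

Volume = 0.79^5 · √(6/2^5) / 5! ≈ 0.00111034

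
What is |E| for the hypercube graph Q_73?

An n-cube has n·2^(n-1) edges. With n = 73: 73·4722366482869645213696 = 344732753249484100599808.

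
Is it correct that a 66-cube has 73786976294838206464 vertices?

True. The 66-cube has 2^66 = 73786976294838206464 vertices.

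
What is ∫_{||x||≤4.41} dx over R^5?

V_5(4.41) = π^(5/2) · (4.41)^5 / Γ(5/2 + 1) ≈ 8779.94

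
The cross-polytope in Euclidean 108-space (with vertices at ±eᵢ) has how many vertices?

The 108-dimensional cross-polytope has 2n = 2·108 = 216 vertices.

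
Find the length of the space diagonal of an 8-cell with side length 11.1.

d = √(11.1² + 11.1² + ... + 11.1²) [4 terms] = √(4·11.1²) = 11.1√4 = 22.2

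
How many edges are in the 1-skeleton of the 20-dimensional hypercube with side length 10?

Each of the 2^20 = 1048576 vertices has degree 20; total edges = 20·2^20/2 = 10485760.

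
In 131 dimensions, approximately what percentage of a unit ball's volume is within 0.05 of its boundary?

1 - (1-0.05)^131 ≈ 0.998793 ≈ 99.88%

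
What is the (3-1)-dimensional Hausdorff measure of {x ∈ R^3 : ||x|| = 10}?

|∂B_3(10)| = 4πr² = 4π·(10)² ≈ 1256.64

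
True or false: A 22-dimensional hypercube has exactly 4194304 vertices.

True. The 22-cube has 2^22 = 4194304 vertices.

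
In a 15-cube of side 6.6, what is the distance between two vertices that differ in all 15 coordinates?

Diagonal = √15 · 6.6 ≈ 25.5617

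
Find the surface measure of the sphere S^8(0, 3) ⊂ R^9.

|∂B_9(3)| = 69984·π^4/35 ≈ 194774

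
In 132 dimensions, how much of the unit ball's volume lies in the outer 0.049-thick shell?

V(inner)/V(outer) = ((1-0.049)/1)^132 ≈ 0.001318, so the shell fraction is 0.998682.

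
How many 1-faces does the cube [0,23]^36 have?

Each of the 2^36 = 68719476736 vertices has degree 36; total edges = 36·2^36/2 = 1236950581248.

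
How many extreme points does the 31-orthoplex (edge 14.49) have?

An n-cross-polytope has 2n vertices; here n = 31, giving 62.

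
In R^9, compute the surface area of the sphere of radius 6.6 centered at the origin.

The surface area of an n-ball is 2π^(n/2) r^(n-1) / Γ(n/2). For n=9, r=6.6: 1.06884e+08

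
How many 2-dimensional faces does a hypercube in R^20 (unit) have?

Number of 2-faces = C(20,2) · 2^(20-2) = 190 · 262144 = 49807360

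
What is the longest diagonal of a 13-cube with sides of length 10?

Diagonal = √13 · 10 ≈ 36.0555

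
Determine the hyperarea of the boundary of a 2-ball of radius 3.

S_2(3) = 2·π^(2/2)·(3)^1 / Γ(2/2) = 2πr = 2π·3 ≈ 18.8496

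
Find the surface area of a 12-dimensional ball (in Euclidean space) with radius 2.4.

S = n·V_n(r)/r = 12·V_12(2.4)/2.4 (volume-to-surface relation), giving 243821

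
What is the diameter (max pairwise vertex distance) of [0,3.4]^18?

d = √(3.4² + 3.4² + ... + 3.4²) [18 terms] = √(18·3.4²) = 3.4√18 ≈ 14.425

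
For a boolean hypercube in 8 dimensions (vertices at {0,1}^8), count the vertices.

Number of vertices = 2^8 = 256.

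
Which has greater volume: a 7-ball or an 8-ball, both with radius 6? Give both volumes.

V_7(6) ≈ 1.32263e+06. V_8(6) ≈ 6.81708e+06. The 8-ball is larger.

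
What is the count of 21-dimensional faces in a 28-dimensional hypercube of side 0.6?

An n-cube has C(n,k)·2^(n-k) k-faces. Here C(28,21)·2^7 = 1184040·128 = 151557120.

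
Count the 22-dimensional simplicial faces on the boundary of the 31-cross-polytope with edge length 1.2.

Number of 22-faces = 2^(22+1) · C(31,22+1) = 8388608 · 7888725 = 66175421644800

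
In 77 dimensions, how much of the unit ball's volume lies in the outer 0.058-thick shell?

Shell fraction = 1 - (1-0.058)^77 ≈ 0.989956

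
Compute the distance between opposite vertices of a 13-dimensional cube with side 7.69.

Diagonal = √13 · 7.69 ≈ 27.7267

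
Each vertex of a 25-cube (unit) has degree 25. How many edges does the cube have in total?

An n-cube has n·2^(n-1) edges. With n = 25: 25·16777216 = 419430400.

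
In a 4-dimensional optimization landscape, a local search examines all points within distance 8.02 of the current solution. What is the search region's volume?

Volume = π^{4/2}·(8.02)^4/Γ(3) ≈ 20415.8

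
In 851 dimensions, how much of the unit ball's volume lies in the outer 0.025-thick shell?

Shell fraction = 1 - (1-0.025)^851 ≈ 1 - 4.395e-10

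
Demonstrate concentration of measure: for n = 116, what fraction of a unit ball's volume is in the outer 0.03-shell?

1 - (1-0.03)^116 ≈ 0.970791 ≈ 97.08%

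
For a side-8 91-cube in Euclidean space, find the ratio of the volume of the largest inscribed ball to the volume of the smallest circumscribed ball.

V_in / V_out = (r_in/r_out)^91 = (1/√91)^91 = 91^(-91/2) ≈ 7.30494e-90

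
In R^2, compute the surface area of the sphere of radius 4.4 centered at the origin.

S = n·V_n(r)/r = 2·V_2(4.4)/4.4 (volume-to-surface relation), giving 2πr = 2π·4.4 ≈ 27.646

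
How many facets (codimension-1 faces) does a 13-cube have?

f_12(13-cube) = (13 choose 12) · 2^1 = 26.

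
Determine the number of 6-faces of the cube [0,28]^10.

Choose 6 of 10 axes to span the face (C(10,6) = 210 ways), then fix each of the remaining 4 coordinates at one of its two extreme values (2^4 = 16 ways): 210·16 = 3360.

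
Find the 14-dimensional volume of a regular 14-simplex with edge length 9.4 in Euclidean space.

For a regular n-simplex with edge a, V = (a^n / n!)·√((n+1)/2^n). With a=9.4, n=14: V ≈ 14.5954.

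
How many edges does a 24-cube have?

Number of 1-faces = C(24,1)·2^(24-1) = 24·8388608 = 201326592.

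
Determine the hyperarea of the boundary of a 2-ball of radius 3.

The surface area of an n-ball is 2π^(n/2) r^(n-1) / Γ(n/2). For n=2, r=3: 2πr = 2π·3 ≈ 18.8496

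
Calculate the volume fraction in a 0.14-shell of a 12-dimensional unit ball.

V(inner)/V(outer) = ((1-0.14)/1)^12 ≈ 0.1637, so the shell fraction is 0.836325.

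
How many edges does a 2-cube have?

The 2-cube has n·2^(n-1) = 2·2^1 = 2·2 = 4 edges.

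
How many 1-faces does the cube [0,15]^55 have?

An n-cube has n·2^(n-1) edges. With n = 55: 55·18014398509481984 = 990791918021509120.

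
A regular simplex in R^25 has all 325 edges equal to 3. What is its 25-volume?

Volume = 3^25 · √(26/2^25) / 25! ≈ 4.80836e-17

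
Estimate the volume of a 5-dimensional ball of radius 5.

Volume = π^{5/2}·(5)^5/Γ(7/2) = 5000·π^2/3 ≈ 16449.3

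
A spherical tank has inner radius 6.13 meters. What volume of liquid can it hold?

The n-ball volume is π^(n/2)·r^n/Γ(n/2+1). With n=3, r=6.13: V ≈ 964.873.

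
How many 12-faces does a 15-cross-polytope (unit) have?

Each 12-face is the convex hull of 13 vertices, one chosen as ±e_i from each of 13 distinct axes: 2^13·C(15,13) = 860160.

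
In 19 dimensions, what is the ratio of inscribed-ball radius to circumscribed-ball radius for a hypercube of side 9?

r_in / r_out = (9/2) / (9√19/2) = 1/√19 ≈ 0.229416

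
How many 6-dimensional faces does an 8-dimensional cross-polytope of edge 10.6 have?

Number of 6-faces = 2^(6+1) · C(8,6+1) = 128 · 8 = 1024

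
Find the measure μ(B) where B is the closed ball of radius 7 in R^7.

The n-ball volume is π^(n/2)·r^n/Γ(n/2+1). With n=7, r=7: V = 1882384·π^3/15 ≈ 3.89105e+06.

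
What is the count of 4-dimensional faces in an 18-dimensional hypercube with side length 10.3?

An n-cube has C(n,k)·2^(n-k) k-faces. Here C(18,4)·2^14 = 3060·16384 = 50135040.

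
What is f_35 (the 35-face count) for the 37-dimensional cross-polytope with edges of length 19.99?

An n-cross-polytope has 2^(k+1)·C(n,k+1) k-faces. Here 2^36·C(37,36) = 68719476736·37 = 2542620639232.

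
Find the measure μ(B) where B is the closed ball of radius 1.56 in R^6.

The n-ball volume is π^(n/2)·r^n/Γ(n/2+1). With n=6, r=1.56: V ≈ 74.4811.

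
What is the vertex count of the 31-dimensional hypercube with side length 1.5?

Each vertex is a binary string of length 31, so there are 2^31 = 2147483648.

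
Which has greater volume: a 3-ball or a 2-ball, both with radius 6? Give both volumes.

V_3(6) ≈ 904.779. V_2(6) ≈ 113.097. The 3-ball is larger.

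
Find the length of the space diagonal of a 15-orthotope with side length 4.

d = √(4² + 4² + ... + 4²) [15 terms] = √(15·4²) = 4√15 ≈ 15.4919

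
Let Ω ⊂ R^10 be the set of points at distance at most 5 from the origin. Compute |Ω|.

Volume = π^{10/2}·(5)^10/Γ(6) = 1953125·π^5/24 ≈ 2.49039e+07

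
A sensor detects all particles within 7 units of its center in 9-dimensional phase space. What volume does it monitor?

The n-ball volume is π^(n/2)·r^n/Γ(n/2+1). With n=9, r=7: V = 184473632·π^4/135 ≈ 1.33107e+08.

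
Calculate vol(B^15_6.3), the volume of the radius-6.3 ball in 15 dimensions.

The n-ball volume is π^(n/2)·r^n/Γ(n/2+1). With n=15, r=6.3: V ≈ 3.72853e+11.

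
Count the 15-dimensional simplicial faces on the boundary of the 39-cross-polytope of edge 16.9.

Number of 15-faces = 2^(15+1) · C(39,15+1) = 65536 · 37711260990 = 2471445200240640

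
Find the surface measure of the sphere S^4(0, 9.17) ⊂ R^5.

S_5(9.17) = 2·π^(5/2)·(9.17)^4 / Γ(5/2) ≈ 186100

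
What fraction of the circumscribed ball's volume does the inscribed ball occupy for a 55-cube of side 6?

V_in / V_out = (r_in/r_out)^55 = (1/√55)^55 = 55^(-55/2) ≈ 1.38047e-48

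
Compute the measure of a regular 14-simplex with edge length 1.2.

V = (1.2^14 / 14!) · √((14+1) / 2^14) ≈ 4.4562e-12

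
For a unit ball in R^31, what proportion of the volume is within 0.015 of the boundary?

Shell fraction = 1 - (1-0.015)^31 ≈ 0.374074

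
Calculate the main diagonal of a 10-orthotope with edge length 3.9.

d = √(3.9² + 3.9² + ... + 3.9²) [10 terms] = √(10·3.9²) = 3.9√10 ≈ 12.3329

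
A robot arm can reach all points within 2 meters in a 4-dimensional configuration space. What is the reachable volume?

Volume = π^{4/2}·(2)^4/Γ(3) = 8·π^2 ≈ 78.9568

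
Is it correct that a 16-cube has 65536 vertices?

True. The 16-cube has 2^16 = 65536 vertices.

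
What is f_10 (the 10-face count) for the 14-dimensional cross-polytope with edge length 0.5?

f_10(14-orthoplex) = 2^11 · (14 choose 11) = 745472.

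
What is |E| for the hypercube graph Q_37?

An n-cube has n·2^(n-1) edges. With n = 37: 37·68719476736 = 2542620639232.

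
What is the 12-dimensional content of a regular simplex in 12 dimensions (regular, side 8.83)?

Volume = 8.83^12 · √(13/2^12) / 12! ≈ 26.4231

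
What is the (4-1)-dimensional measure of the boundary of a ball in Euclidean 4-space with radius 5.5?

|∂B_4(5.5)| = 1331·π^2/4 ≈ 3284.11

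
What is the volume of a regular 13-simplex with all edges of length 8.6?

For a regular n-simplex with edge a, V = (a^n / n!)·√((n+1)/2^n). With a=8.6, n=13: V ≈ 9.34477.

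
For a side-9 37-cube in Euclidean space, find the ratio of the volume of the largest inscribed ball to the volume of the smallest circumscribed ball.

The radii are 9/2 and 9√37/2, so the volume ratio is (1/√37)^37 = 37^{-37/2} ≈ 9.73348e-30.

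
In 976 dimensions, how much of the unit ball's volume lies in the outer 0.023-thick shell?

Shell fraction = 1 - (1-0.023)^976 ≈ 1 - 1.371e-10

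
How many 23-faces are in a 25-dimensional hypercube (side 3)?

f_23(25-cube) = (25 choose 23) · 2^2 = 1200.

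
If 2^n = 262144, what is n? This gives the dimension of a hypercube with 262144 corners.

2^n = 262144 ⇒ n = log_2(262144) = 18.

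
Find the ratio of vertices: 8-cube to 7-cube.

The 8-cube has 2^8 = 256 vertices. The 7-cube has 2^7 = 128 vertices. Ratio: 256/128 = 2.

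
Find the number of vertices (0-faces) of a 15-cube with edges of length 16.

Number of 0-faces = C(15,0) · 2^(15-0) = 1 · 32768 = 32768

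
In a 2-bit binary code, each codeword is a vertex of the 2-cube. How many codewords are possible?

An n-cube has 2^n vertices; for n = 2 that is 2^2 = 4.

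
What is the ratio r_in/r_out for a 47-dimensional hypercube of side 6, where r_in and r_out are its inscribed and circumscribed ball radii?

r_in / r_out = (6/2) / (6√47/2) = 1/√47 ≈ 0.145865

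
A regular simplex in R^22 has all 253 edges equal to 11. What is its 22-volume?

For a regular n-simplex with edge a, V = (a^n / n!)·√((n+1)/2^n). With a=11, n=22: V ≈ 0.169592.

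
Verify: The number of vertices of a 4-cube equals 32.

False. The 4-cube has 2^4 = 16 vertices.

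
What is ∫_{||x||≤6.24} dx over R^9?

The n-ball volume is π^(n/2)·r^n/Γ(n/2+1). With n=9, r=6.24: V ≈ 4.73128e+07.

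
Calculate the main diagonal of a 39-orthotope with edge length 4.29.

The space diagonal of an n-cube of side s is s√n. Here 4.29·√39 ≈ 26.791.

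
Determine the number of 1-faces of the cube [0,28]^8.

Choose 1 of 8 axes to span the face (C(8,1) = 8 ways), then fix each of the remaining 7 coordinates at one of its two extreme values (2^7 = 128 ways): 8·128 = 1024.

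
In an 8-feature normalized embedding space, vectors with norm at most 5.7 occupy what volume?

V_8(5.7) = π^(8/2) · (5.7)^8 / Γ(8/2 + 1) ≈ 4.52259e+06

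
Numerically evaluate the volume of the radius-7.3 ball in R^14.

Volume = π^{14/2}·(7.3)^14/Γ(8) ≈ 7.31372e+11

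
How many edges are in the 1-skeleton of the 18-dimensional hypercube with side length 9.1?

Number of 1-faces = C(18,1)·2^(18-1) = 18·131072 = 2359296.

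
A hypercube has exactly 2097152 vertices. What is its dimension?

Since 2^n = 2097152, we have n = 21.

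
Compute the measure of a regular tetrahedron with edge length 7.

Volume = (√2/12) · 7³ = 40.4229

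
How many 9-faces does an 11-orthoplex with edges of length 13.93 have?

An n-cross-polytope has 2^(k+1)·C(n,k+1) k-faces. Here 2^10·C(11,10) = 1024·11 = 11264.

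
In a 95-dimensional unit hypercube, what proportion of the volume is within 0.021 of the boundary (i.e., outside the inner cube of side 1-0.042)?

1 - (1 - 2·0.021)^95 = 1 - 0.958^95 ≈ 0.983028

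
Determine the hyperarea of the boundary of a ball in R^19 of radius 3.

The surface area of an n-ball is 2π^(n/2) r^(n-1) / Γ(n/2). For n=19, r=3: 4897760256·π^9/425425 ≈ 3.43181e+08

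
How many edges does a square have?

Each of the 2^2 = 4 vertices has degree 2; total edges = 2·2^2/2 = 4.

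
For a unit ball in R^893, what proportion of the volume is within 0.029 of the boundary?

1 - (1-0.029)^893 ≈ 1 - 3.862e-12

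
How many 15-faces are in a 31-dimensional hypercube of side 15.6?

An n-cube has C(n,k)·2^(n-k) k-faces. Here C(31,15)·2^16 = 300540195·65536 = 19696202219520.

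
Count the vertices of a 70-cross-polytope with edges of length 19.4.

The vertices are ±e_1, ..., ±e_70, so there are 2·70 = 140.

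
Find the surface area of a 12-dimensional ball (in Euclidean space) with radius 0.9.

S = n·V_n(r)/r = 12·V_12(0.9)/0.9 (volume-to-surface relation), giving 5.02824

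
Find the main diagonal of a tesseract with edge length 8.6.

Diagonal = √4 · 8.6 = 17.2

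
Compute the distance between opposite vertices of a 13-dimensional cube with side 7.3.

Diagonal = √13 · 7.3 ≈ 26.3205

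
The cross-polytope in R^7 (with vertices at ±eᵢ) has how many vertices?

Number of vertices = 2n = 14.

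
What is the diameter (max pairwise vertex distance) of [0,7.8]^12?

||(7.8,7.8,...,7.8)|| = √(12)·7.8 ≈ 27.02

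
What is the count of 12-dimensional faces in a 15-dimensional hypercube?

f_12(15-cube) = (15 choose 12) · 2^3 = 3640.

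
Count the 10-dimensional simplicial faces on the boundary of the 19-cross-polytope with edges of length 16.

f_10(19-orthoplex) = 2^11 · (19 choose 11) = 154791936.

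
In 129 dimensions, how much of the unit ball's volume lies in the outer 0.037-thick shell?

Shell fraction = 1 - (1-0.037)^129 ≈ 0.992277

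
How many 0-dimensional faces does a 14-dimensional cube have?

Number of 0-faces = C(14,0) · 2^(14-0) = 1 · 16384 = 16384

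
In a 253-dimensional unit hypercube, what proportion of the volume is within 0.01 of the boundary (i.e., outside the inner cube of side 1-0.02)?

The inner cube has side 1-2·0.01 = 0.98 and volume (0.98)^253 ≈ 0.006028, so the shell holds 0.993972 of the volume.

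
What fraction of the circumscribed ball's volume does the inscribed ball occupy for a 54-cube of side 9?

V_in / V_out = (r_in/r_out)^54 = (1/√54)^54 = 54^(-54/2) ≈ 1.68023e-47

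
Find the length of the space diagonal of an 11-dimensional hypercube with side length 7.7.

d = √(7.7² + 7.7² + ... + 7.7²) [11 terms] = √(11·7.7²) = 7.7√11 ≈ 25.538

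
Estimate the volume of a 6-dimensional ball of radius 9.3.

Volume = π^{6/2}·(9.3)^6/Γ(4) ≈ 3.34346e+06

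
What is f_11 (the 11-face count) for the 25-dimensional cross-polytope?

Number of 11-faces = 2^(11+1) · C(25,11+1) = 4096 · 5200300 = 21300428800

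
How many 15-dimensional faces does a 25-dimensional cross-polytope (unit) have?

Each 15-face is the convex hull of 16 vertices, one chosen as ±e_i from each of 16 distinct axes: 2^16·C(25,16) = 133888409600.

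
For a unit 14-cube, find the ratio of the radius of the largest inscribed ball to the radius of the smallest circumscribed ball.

r_in = 1/2 (half the side); r_out = 1√14/2 (half the diagonal). Ratio = 1/√14 ≈ 0.267261.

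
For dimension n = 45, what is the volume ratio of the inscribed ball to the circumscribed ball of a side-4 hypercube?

V_in / V_out = (r_in/r_out)^45 = (1/√45)^45 = 45^(-45/2) ≈ 6.34919e-38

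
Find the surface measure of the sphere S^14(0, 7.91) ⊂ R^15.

The surface area of an n-ball is 2π^(n/2) r^(n-1) / Γ(n/2). For n=15, r=7.91: 2.14779e+13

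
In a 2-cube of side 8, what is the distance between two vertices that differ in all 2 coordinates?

Diagonal = √2 · 8 ≈ 11.3137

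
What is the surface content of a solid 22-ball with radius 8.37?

S = n·V_n(r)/r = 22·V_22(8.37)/8.37 (volume-to-surface relation), giving 3.86501e+18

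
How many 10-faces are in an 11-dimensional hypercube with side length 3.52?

Number of 10-faces = C(11,10) · 2^(11-10) = 11 · 2 = 22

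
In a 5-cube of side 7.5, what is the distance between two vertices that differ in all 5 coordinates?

d = √(7.5² + 7.5² + ... + 7.5²) [5 terms] = √(5·7.5²) = 7.5√5 ≈ 16.7705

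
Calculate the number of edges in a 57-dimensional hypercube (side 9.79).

The 57-cube has n·2^(n-1) = 57·2^56 = 57·72057594037927936 = 4107282860161892352 edges.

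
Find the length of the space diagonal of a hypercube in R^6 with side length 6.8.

||(6.8,6.8,...,6.8)|| = √(6)·6.8 ≈ 16.6565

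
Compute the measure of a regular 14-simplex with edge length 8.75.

For a regular n-simplex with edge a, V = (a^n / n!)·√((n+1)/2^n). With a=8.75, n=14: V ≈ 5.3523.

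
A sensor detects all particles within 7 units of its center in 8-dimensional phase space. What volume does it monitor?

V_8(7) = π^(8/2) · (7)^8 / Γ(8/2 + 1) = 5764801·π^4/24 ≈ 2.33977e+07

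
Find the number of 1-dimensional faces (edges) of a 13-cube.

Each of the 2^13 = 8192 vertices has degree 13; total edges = 13·2^13/2 = 53248.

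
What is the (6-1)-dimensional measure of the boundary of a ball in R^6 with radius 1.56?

The surface area of an n-ball is 2π^(n/2) r^(n-1) / Γ(n/2). For n=6, r=1.56: 286.466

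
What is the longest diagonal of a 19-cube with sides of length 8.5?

d = √(8.5² + 8.5² + ... + 8.5²) [19 terms] = √(19·8.5²) = 8.5√19 ≈ 37.0506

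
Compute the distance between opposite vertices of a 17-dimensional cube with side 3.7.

d = √(3.7² + 3.7² + ... + 3.7²) [17 terms] = √(17·3.7²) = 3.7√17 ≈ 15.2555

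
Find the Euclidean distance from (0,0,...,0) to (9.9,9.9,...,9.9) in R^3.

The space diagonal of an n-cube of side s is s√n. Here 9.9·√3 ≈ 17.1473.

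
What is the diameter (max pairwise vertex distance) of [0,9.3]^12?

d = √(9.3² + 9.3² + ... + 9.3²) [12 terms] = √(12·9.3²) = 9.3√12 ≈ 32.2161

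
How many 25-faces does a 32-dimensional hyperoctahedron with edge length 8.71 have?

f_25(32-orthoplex) = 2^26 · (32 choose 26) = 60813515685888.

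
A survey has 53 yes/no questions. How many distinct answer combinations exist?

An n-cube has 2^n vertices; for n = 53 that is 2^53 = 9007199254740992.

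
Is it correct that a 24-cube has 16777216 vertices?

True. The 24-cube has 2^24 = 16777216 vertices.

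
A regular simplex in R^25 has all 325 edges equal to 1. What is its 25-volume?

V = (1^25 / 25!) · √((25+1) / 2^25) ≈ 5.675e-29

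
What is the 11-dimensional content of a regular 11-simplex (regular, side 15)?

For a regular n-simplex with edge a, V = (a^n / n!)·√((n+1)/2^n). With a=15, n=11: V ≈ 16587.2.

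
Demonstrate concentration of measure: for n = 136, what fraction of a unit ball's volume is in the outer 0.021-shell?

1 - (1-0.021)^136 ≈ 0.944224 ≈ 94.42%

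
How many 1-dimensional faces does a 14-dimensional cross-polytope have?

Each 1-face is the convex hull of 2 vertices, one chosen as ±e_i from each of 2 distinct axes: 2^2·C(14,2) = 364.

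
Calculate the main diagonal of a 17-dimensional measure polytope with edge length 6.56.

||(6.56,6.56,...,6.56)|| = √(17)·6.56 ≈ 27.0476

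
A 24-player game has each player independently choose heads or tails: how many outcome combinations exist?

Each vertex is a binary string of length 24, so there are 2^24 = 16777216.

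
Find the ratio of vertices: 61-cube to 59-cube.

The 61-cube has 2^61 = 2305843009213693952 vertices. The 59-cube has 2^59 = 576460752303423488 vertices. Ratio: 2305843009213693952/576460752303423488 = 4.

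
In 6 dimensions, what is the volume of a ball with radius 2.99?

Volume = π^{6/2}·(2.99)^6/Γ(4) ≈ 3692.54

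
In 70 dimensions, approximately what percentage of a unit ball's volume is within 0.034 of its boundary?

1 - (1-0.034)^70 ≈ 0.911203 ≈ 91.12%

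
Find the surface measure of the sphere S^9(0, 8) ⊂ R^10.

S_10(8) = 2·π^(10/2)·(8)^9 / Γ(10/2) = 33554432·π^5/3 ≈ 3.42277e+09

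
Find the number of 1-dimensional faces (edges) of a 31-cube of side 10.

Number of 1-faces = C(31,1)·2^(31-1) = 31·1073741824 = 33285996544.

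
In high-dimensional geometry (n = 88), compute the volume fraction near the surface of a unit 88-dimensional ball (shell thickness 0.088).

1 - (1-0.088)^88 ≈ 0.999698 ≈ 99.9698%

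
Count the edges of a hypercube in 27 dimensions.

The 27-cube has n·2^(n-1) = 27·2^26 = 27·67108864 = 1811939328 edges.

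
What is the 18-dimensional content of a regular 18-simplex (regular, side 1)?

Volume = 1^18 · √(19/2^18) / 18! ≈ 1.32974e-18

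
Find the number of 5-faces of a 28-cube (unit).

f_5(28-cube) = (28 choose 5) · 2^23 = 824432394240.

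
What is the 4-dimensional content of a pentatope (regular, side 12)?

For a regular n-simplex with edge a, V = (a^n / n!)·√((n+1)/2^n). With a=12, n=4: V ≈ 482.991.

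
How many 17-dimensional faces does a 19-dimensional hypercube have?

f_17(19-cube) = (19 choose 17) · 2^2 = 684.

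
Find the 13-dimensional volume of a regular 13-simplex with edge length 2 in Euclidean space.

V = (2^13 / 13!) · √((13+1) / 2^13) ≈ 5.43849e-08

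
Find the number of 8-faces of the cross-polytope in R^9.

Each 8-face is the convex hull of 9 vertices, one chosen as ±e_i from each of 9 distinct axes: 2^9·C(9,9) = 512.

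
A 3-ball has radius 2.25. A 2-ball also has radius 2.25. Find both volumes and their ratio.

V_3(2.25) ≈ 47.7129. V_2(2.25) ≈ 15.9043. Ratio V_3/V_2 ≈ 3.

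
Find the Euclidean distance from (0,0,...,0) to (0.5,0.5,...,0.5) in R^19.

d = √(0.5² + 0.5² + ... + 0.5²) [19 terms] = √(19·0.5²) = 0.5√19 ≈ 2.17945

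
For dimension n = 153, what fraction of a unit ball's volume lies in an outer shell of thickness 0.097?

1 - (1-0.097)^153 ≈ 0.999999834 ≈ 99.999983%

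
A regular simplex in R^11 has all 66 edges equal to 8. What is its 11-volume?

V = (8^11 / 11!) · √((11+1) / 2^11) ≈ 16.4725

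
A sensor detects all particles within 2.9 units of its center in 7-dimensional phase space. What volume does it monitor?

V_7(2.9) = π^(7/2) · (2.9)^7 / Γ(7/2 + 1) ≈ 8150.16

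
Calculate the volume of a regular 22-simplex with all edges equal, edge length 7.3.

Volume = 7.3^22 · √(23/2^22) / 22! ≈ 2.05055e-05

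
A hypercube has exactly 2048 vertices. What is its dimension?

2^n = 2048 ⇒ n = log_2(2048) = 11.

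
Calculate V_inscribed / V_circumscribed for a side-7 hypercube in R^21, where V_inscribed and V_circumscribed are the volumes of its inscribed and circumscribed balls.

Volume scales as r^n, and r_in/r_out = 1/√21, giving (1/√21)^21 ≈ 1.30827e-14.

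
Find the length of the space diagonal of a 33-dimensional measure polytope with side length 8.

||(8,8,...,8)|| = √(33)·8 ≈ 45.9565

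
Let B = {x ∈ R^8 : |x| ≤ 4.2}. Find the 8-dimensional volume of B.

V_8(4.2) = π^(8/2) · (4.2)^8 / Γ(8/2 + 1) ≈ 392991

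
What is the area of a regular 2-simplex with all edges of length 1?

Area = (√3/4) · 1² = 0.433013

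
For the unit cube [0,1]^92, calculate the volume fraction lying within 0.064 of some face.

1 - (1 - 2·0.064)^92 = 1 - 0.872^92 ≈ 0.9999966309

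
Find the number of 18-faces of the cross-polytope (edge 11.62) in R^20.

An n-cross-polytope has 2^(k+1)·C(n,k+1) k-faces. Here 2^19·C(20,19) = 524288·20 = 10485760.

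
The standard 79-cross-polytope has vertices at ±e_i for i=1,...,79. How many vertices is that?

Number of vertices = 2n = 158.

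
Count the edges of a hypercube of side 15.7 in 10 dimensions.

An n-cube has n·2^(n-1) edges. With n = 10: 10·512 = 5120.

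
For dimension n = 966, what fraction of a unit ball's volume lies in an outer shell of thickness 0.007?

1 - (1-0.007)^966 ≈ 0.99887 ≈ 99.89%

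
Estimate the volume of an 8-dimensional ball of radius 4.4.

Volume = π^{8/2}·(4.4)^8/Γ(5) ≈ 570177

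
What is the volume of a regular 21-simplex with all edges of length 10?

For a regular n-simplex with edge a, V = (a^n / n!)·√((n+1)/2^n). With a=10, n=21: V ≈ 0.0633946.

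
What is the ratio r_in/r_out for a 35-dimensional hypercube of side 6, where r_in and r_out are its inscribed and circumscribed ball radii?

r_in = 6/2 (half the side); r_out = 6√35/2 (half the diagonal). Ratio = 1/√35 ≈ 0.169031.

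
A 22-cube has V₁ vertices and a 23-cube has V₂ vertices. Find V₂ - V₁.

V₁ = 2^22 = 4194304. V₂ = 2^23 = 8388608. V₂ - V₁ = 4194304.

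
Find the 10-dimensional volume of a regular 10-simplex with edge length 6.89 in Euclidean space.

V_10 = √(11) · 6.89^10 / (10! · 2^(10/2)) ≈ 6.88614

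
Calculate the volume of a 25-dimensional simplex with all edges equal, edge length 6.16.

For a regular n-simplex with edge a, V = (a^n / n!)·√((n+1)/2^n). With a=6.16, n=25: V ≈ 3.11519e-09.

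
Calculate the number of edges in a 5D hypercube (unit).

Number of 1-faces = C(5,1)·2^(5-1) = 5·16 = 80.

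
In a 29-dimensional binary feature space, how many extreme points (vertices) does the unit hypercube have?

Each vertex is a binary string of length 29, so there are 2^29 = 536870912.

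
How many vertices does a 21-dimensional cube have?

Number of vertices = 2^21 = 2097152.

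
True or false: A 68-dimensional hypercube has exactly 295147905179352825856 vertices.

True. The 68-cube has 2^68 = 295147905179352825856 vertices.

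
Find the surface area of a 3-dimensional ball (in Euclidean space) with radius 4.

S = n·V_n(r)/r = 3·V_3(4)/4 (volume-to-surface relation), giving 4πr² = 4π·(4)² ≈ 201.062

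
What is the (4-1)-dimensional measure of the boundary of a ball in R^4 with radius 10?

S_4(10) = 2·π^(4/2)·(10)^3 / Γ(4/2) = 2000·π^2 ≈ 19739.2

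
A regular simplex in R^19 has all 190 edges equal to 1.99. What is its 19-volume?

Volume = 1.99^19 · √(20/2^19) / 19! ≈ 2.42016e-14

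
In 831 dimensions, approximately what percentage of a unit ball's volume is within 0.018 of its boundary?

1 - (1-0.018)^831 ≈ 0.9999997216 ≈ 99.999972%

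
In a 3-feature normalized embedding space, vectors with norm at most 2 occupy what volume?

Volume = π^{3/2}·(2)^3/Γ(5/2) = 32·π/3 ≈ 33.5103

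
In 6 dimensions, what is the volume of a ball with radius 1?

Volume = π^{6/2}·(1)^6/Γ(4) = π^3/6 ≈ 5.16771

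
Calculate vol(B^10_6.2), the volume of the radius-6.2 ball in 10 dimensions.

The n-ball volume is π^(n/2)·r^n/Γ(n/2+1). With n=10, r=6.2: V ≈ 2.14035e+08.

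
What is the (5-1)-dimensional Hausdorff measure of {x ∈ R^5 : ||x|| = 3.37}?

S_5(3.37) = 2·π^(5/2)·(3.37)^4 / Γ(5/2) ≈ 3394.6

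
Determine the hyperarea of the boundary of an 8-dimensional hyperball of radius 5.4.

The surface area of an n-ball is 2π^(n/2) r^(n-1) / Γ(n/2). For n=8, r=5.4: 4.34745e+06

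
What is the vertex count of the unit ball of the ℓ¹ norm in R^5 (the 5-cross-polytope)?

The vertices are ±e_1, ..., ±e_5, so there are 2·5 = 10.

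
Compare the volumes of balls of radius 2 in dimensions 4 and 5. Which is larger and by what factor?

V_4(2) ≈ 78.9568, V_5(2) ≈ 168.441. The 5-ball is larger by a factor of 2.133.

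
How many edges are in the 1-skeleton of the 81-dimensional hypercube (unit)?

Each of the 2^81 = 2417851639229258349412352 vertices has degree 81; total edges = 81·2^81/2 = 97922991388784963151200256.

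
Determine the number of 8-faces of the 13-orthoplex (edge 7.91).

An n-cross-polytope has 2^(k+1)·C(n,k+1) k-faces. Here 2^9·C(13,9) = 512·715 = 366080.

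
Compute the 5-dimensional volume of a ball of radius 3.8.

The n-ball volume is π^(n/2)·r^n/Γ(n/2+1). With n=5, r=3.8: V ≈ 4170.77.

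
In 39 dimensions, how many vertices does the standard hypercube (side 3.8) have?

An n-cube has 2^n vertices; for n = 39 that is 2^39 = 549755813888.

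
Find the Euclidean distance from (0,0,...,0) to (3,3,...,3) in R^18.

Diagonal = √18 · 3 ≈ 12.7279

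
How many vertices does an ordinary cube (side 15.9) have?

An n-cube has 2^n vertices; for n = 3 that is 2^3 = 8.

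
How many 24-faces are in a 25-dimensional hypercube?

Number of 24-faces = C(25,24) · 2^(25-24) = 25 · 2 = 50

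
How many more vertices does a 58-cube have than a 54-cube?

The 58-cube has 2^58 = 288230376151711744 vertices. The 54-cube has 2^54 = 18014398509481984 vertices. Difference: 288230376151711744 - 18014398509481984 = 270215977642229760.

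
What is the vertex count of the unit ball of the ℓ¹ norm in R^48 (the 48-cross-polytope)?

The vertices are ±e_1, ..., ±e_48, so there are 2·48 = 96.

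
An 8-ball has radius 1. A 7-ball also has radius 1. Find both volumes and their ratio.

V_8(1) ≈ 4.05871. V_7(1) ≈ 4.72477. Ratio V_8/V_7 ≈ 0.859.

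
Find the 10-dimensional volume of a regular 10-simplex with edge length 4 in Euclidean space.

V = (4^10 / 10!) · √((10+1) / 2^10) ≈ 0.0299491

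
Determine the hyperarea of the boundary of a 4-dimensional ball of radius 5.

S_4(5) = 2·π^(4/2)·(5)^3 / Γ(4/2) = 250·π^2 ≈ 2467.4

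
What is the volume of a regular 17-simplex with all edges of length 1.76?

For a regular n-simplex with edge a, V = (a^n / n!)·√((n+1)/2^n). With a=1.76, n=17: V ≈ 4.91505e-13.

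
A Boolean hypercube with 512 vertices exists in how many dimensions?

The n-cube has 2^n vertices, and 512 = 2^9, so n = 9.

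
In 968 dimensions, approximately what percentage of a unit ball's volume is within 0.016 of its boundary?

1 - (1-0.016)^968 ≈ 0.9999998343 ≈ 99.999983%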